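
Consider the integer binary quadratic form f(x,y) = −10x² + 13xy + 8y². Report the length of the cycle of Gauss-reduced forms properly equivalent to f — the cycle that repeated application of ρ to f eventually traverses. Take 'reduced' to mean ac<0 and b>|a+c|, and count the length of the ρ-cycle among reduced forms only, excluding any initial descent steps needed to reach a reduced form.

D = 489, ⌊√D⌋ = 22
river: ρ → (8,19,-4)
river: ρ → (-4,21,3)
river: ρ → (3,21,-4)
river: ρ → (-4,19,8)
river: ρ → (8,13,-10)
river: ρ → (-10,7,11)
river: ρ → (11,15,-6)
river: ρ → (-6,21,2)
river: ρ → (2,19,-16)
river: ρ → (-16,13,5)
river: ρ → (5,17,-10)
river: ρ → (-10,3,12)
river: ρ → (12,21,-1)
river: ρ → (-1,21,12)
river: ρ → (12,3,-10)
river: ρ → (-10,17,5)
river: ρ → (5,13,-16)
river: ρ → (-16,19,2)
river: ρ → (2,21,-6)
river: ρ → (-6,15,11)
river: ρ → (11,7,-10)
river: ρ → (-10,13,8)
ρ-cycle length = 22 (tail of 0 descent steps not counted)

22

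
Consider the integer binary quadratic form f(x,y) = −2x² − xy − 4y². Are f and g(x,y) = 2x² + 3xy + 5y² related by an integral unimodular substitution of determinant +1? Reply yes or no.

D₁ = -31, D₂ = -31
f is negative-definite; reduce −f:
−f: reduced (well bottom): (2,1,4) with a≤c, −a<b≤a
flip sign back: reduced form of f is (-2,-1,-4)
g: translate: b→-1 (≡3 mod 4), so (2,3,5)→(2,-1,4)
g: reduced (well bottom): (2,-1,4) with a≤c, −a<b≤a
reduced forms (-2, -1, -4) vs (2, -1, 4) ⇒ inequivalent

no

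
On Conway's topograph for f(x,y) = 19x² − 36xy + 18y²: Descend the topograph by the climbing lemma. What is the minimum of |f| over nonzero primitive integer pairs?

translate: b→2 (≡-36 mod 38), so (19,-36,18)→(19,2,1)
flip: (19,2,1)→(1,-2,19)
translate: b→0 (≡-2 mod 2), so (1,-2,19)→(1,0,18)
reduced (well bottom): (1,0,18) with a≤c, −a<b≤a
well minimum = a = 1

1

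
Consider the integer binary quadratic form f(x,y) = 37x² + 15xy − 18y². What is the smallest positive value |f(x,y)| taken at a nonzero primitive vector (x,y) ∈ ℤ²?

descent: ρ → (-18,21,34)  [lands on river]
river: ρ → (34,47,-5)
river: ρ → (-5,53,4)
river: ρ → (4,51,-18)
closes: descent 1, river 4
min |a| on river = 4

4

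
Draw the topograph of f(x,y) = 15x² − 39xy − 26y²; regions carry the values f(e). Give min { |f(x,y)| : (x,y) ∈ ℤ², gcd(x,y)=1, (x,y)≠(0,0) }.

descent: ρ → (-26,39,15)  [lands on river]
river: ρ → (15,51,-8)
river: ρ → (-8,45,33)
river: ρ → (33,21,-20)
river: ρ → (-20,19,34)
river: ρ → (34,49,-5)
river: ρ → (-5,51,24)
river: ρ → (24,45,-11)
river: ρ → (-11,43,28)
river: ρ → (28,13,-26)
closes: descent 1, river 10
min |a| on river = 5

5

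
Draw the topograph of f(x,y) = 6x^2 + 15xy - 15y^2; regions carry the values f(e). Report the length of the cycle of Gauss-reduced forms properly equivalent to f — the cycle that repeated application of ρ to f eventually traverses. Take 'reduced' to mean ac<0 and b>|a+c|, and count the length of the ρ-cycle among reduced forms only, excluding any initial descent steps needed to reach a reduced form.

D = 585, ⌊√D⌋ = 24
river: ρ → (-15,15,6)
river: ρ → (6,21,-6)
river: ρ → (-6,15,15)
river: ρ → (15,15,-6)
river: ρ → (-6,21,6)
river: ρ → (6,15,-15)
ρ-cycle length = 6 (tail of 0 descent steps not counted)

6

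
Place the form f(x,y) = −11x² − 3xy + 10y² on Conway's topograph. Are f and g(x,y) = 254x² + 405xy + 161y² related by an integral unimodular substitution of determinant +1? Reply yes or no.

D₁ = 449, D₂ = 449
river cycle of f (length 38): (10, 3, -11), (-11, 19, 2), (2, 21, -1), (-1, 21, 2), (2, 19, -11), (-11, 3, 10), (10, 17, -4), (-4, 15, 14), (14, 13, -5), (-5, 17, 8), … (28 more)
river cycle of g (length 38): (10, 3, -11), (-11, 19, 2), (2, 21, -1), (-1, 21, 2), (2, 19, -11), (-11, 3, 10), (10, 17, -4), (-4, 15, 14), (14, 13, -5), (-5, 17, 8), … (28 more)
cycles coincide ⇒ equivalent

yes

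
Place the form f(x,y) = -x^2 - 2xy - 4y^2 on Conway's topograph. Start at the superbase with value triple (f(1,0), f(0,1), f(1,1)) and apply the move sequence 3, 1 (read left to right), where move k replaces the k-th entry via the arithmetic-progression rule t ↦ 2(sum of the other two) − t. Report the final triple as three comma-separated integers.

start (-1,-4,-7) = (f(1,0),f(0,1),f(1,1))
replace slot 3: 2·((-1)+(-4)) − (-7) = -3 → (-1,-4,-3)
replace slot 1: 2·((-4)+(-3)) − (-1) = -13 → (-13,-4,-3)

-13,-4,-3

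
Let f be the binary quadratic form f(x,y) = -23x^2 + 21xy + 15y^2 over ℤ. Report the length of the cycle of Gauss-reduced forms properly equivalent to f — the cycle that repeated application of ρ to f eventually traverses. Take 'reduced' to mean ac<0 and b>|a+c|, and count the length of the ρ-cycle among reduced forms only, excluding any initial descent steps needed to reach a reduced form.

D = 1821, ⌊√D⌋ = 42
river: ρ → (15,39,-5)
river: ρ → (-5,41,7)
river: ρ → (7,29,-35)
river: ρ → (-35,41,1)
river: ρ → (1,41,-35)
river: ρ → (-35,29,7)
river: ρ → (7,41,-5)
river: ρ → (-5,39,15)
river: ρ → (15,21,-23)
river: ρ → (-23,25,13)
river: ρ → (13,27,-21)
river: ρ → (-21,15,19)
river: ρ → (19,23,-17)
river: ρ → (-17,11,25)
river: ρ → (25,39,-3)
river: ρ → (-3,39,25)
river: ρ → (25,11,-17)
river: ρ → (-17,23,19)
river: ρ → (19,15,-21)
river: ρ → (-21,27,13)
river: ρ → (13,25,-23)
river: ρ → (-23,21,15)
ρ-cycle length = 22 (tail of 0 descent steps not counted)

22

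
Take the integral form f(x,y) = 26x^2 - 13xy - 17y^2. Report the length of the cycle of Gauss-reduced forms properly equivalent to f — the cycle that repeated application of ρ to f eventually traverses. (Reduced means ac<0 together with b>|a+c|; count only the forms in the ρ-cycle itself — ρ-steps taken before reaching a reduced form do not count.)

D = 1937, ⌊√D⌋ = 44
descent: ρ → (-17,13,26)  [lands on river]
river: ρ → (26,39,-4)
river: ρ → (-4,41,16)
river: ρ → (16,23,-22)
river: ρ → (-22,21,17)
river: ρ → (17,13,-26)
river: ρ → (-26,39,4)
river: ρ → (4,41,-16)
river: ρ → (-16,23,22)
river: ρ → (22,21,-17)
ρ-cycle length = 10 (tail of 1 descent step not counted)

10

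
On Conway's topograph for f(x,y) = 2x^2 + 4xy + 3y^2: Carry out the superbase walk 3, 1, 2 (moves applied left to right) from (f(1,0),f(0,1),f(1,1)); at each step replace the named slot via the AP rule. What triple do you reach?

start (2,3,9) = (f(1,0),f(0,1),f(1,1))
replace slot 3: 2·(2+3) − 9 = 1 → (2,3,1)
replace slot 1: 2·(3+1) − 2 = 6 → (6,3,1)
replace slot 2: 2·(6+1) − 3 = 11 → (6,11,1)

6,11,1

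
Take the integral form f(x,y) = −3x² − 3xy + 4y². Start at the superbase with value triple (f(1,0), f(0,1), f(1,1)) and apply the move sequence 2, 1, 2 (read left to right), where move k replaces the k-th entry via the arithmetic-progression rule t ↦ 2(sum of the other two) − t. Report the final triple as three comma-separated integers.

start (-3,4,-2) = (f(1,0),f(0,1),f(1,1))
replace slot 2: 2·((-3)+(-2)) − 4 = -14 → (-3,-14,-2)
replace slot 1: 2·((-14)+(-2)) − (-3) = -29 → (-29,-14,-2)
replace slot 2: 2·((-29)+(-2)) − (-14) = -48 → (-29,-48,-2)

-29,-48,-2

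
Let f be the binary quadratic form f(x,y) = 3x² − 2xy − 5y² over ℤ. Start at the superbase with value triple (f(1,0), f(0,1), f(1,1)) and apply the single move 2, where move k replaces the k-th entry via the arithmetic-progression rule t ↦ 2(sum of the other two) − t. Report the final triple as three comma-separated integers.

start (3,-5,-4) = (f(1,0),f(0,1),f(1,1))
replace slot 2: 2·(3+(-4)) − (-5) = 3 → (3,3,-4)

3,3,-4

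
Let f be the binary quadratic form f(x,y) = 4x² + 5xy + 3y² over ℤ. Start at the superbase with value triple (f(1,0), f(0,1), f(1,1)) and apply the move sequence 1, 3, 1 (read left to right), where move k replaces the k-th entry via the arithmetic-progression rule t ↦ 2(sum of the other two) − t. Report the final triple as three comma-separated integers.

start (4,3,12) = (f(1,0),f(0,1),f(1,1))
replace slot 1: 2·(3+12) − 4 = 26 → (26,3,12)
replace slot 3: 2·(26+3) − 12 = 46 → (26,3,46)
replace slot 1: 2·(3+46) − 26 = 72 → (72,3,46)

72,3,46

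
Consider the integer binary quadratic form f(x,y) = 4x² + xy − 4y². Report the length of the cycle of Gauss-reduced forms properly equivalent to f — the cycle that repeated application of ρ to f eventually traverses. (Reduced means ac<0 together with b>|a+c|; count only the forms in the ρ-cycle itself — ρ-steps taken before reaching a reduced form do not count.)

D = 65, ⌊√D⌋ = 8
river: ρ → (-4,7,1)
river: ρ → (1,7,-4)
river: ρ → (-4,1,4)
river: ρ → (4,7,-1)
river: ρ → (-1,7,4)
river: ρ → (4,1,-4)
ρ-cycle length = 6 (tail of 0 descent steps not counted)

6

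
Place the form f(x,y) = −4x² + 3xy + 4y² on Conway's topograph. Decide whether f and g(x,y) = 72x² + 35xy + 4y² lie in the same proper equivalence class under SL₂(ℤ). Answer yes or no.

D₁ = 73, D₂ = 73
river cycle of f (length 18): (4, 5, -3), (-3, 7, 2), (2, 5, -6), (-6, 7, 1), (1, 7, -6), (-6, 5, 2), (2, 7, -3), (-3, 5, 4), (4, 3, -4), (-4, 5, 3), … (8 more)
river cycle of g (length 18): (4, 5, -3), (-3, 7, 2), (2, 5, -6), (-6, 7, 1), (1, 7, -6), (-6, 5, 2), (2, 7, -3), (-3, 5, 4), (4, 3, -4), (-4, 5, 3), … (8 more)
cycles coincide ⇒ equivalent

yes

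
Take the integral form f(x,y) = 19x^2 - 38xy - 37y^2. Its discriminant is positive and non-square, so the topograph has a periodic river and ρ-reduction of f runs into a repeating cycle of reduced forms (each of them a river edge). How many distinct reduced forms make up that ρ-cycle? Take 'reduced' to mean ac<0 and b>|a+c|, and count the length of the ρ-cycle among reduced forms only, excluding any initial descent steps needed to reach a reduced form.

D = 4256, ⌊√D⌋ = 65
descent: ρ → (-37,38,19)  [lands on river]
river: ρ → (19,38,-37)
river: ρ → (-37,36,20)
river: ρ → (20,44,-29)
river: ρ → (-29,14,35)
river: ρ → (35,56,-8)
river: ρ → (-8,56,35)
river: ρ → (35,14,-29)
river: ρ → (-29,44,20)
river: ρ → (20,36,-37)
ρ-cycle length = 10 (tail of 1 descent step not counted)

10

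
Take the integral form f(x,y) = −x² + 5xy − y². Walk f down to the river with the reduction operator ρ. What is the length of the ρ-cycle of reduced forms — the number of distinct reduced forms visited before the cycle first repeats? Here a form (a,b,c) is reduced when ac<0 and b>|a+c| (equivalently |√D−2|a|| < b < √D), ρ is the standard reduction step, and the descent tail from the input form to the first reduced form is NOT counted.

D = 21, ⌊√D⌋ = 4
descent: ρ → (-1,3,3)  [lands on river]
river: ρ → (3,3,-1)
ρ-cycle length = 2 (tail of 1 descent step not counted)

2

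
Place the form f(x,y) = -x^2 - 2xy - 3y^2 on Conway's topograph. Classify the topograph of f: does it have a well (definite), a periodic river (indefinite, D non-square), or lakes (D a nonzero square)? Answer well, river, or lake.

D = b²−4ac = (-2)² − 4·(-1)·(-3) = -8
D < 0 ⇒ definite ⇒ every region one sign ⇒ single well

well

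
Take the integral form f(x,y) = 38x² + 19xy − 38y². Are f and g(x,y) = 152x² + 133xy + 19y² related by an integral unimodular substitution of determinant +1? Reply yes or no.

D₁ = 6137, D₂ = 6137
river cycle of f (length 6): (-38, 57, 19), (19, 57, -38), (-38, 19, 38), (38, 57, -19), (-19, 57, 38), (38, 19, -38)
river cycle of g (length 6): (19, 57, -38), (-38, 19, 38), (38, 57, -19), (-19, 57, 38), (38, 19, -38), (-38, 57, 19)
cycles coincide ⇒ equivalent

yes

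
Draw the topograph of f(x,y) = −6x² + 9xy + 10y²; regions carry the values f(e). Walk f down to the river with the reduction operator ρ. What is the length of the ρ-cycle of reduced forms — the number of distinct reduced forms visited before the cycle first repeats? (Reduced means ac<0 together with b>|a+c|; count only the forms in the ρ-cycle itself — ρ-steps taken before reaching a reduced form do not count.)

D = 321, ⌊√D⌋ = 17
river: ρ → (10,11,-5)
river: ρ → (-5,9,12)
river: ρ → (12,15,-2)
river: ρ → (-2,17,4)
river: ρ → (4,15,-6)
river: ρ → (-6,9,10)
ρ-cycle length = 6 (tail of 0 descent steps not counted)

6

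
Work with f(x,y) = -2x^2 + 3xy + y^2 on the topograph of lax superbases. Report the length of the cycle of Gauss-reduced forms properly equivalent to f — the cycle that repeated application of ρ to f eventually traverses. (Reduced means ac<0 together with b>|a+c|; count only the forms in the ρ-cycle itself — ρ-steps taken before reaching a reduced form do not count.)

D = 17, ⌊√D⌋ = 4
river: ρ → (1,3,-2)
river: ρ → (-2,1,2)
river: ρ → (2,3,-1)
river: ρ → (-1,3,2)
river: ρ → (2,1,-2)
river: ρ → (-2,3,1)
ρ-cycle length = 6 (tail of 0 descent steps not counted)

6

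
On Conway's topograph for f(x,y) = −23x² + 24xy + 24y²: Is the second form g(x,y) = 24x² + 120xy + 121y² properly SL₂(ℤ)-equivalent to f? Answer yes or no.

D₁ = 2784, D₂ = 2784
river cycle of f (length 8): (24, 24, -23), (-23, 22, 25), (25, 28, -20), (-20, 52, 1), (1, 52, -20), (-20, 28, 25), (25, 22, -23), (-23, 24, 24)
river cycle of g (length 8): (24, 24, -23), (-23, 22, 25), (25, 28, -20), (-20, 52, 1), (1, 52, -20), (-20, 28, 25), (25, 22, -23), (-23, 24, 24)
cycles coincide ⇒ equivalent

yes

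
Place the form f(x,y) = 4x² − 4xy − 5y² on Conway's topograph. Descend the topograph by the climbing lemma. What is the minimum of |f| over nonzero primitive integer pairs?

descent: ρ → (-5,4,4)  [lands on river]
river: ρ → (4,4,-5)
river: ρ → (-5,6,3)
river: ρ → (3,6,-5)
closes: descent 1, river 4
min |a| on river = 3

3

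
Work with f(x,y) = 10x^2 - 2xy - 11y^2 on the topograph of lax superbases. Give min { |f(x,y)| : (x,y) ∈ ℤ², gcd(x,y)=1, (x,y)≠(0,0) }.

descent: ρ → (-11,2,10)  [lands on river]
river: ρ → (10,18,-3)
river: ρ → (-3,18,10)
river: ρ → (10,2,-11)
river: ρ → (-11,20,1)
river: ρ → (1,20,-11)
closes: descent 1, river 6
min |a| on river = 1

1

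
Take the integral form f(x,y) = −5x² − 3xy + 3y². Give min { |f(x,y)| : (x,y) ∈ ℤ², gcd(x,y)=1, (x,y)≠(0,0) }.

descent: ρ → (3,3,-5)  [lands on river]
river: ρ → (-5,7,1)
river: ρ → (1,7,-5)
river: ρ → (-5,3,3)
closes: descent 1, river 4
min |a| on river = 1

1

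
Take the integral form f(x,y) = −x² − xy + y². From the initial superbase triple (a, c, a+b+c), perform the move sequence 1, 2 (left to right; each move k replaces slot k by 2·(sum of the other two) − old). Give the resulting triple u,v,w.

start (-1,1,-1) = (f(1,0),f(0,1),f(1,1))
replace slot 1: 2·(1+(-1)) − (-1) = 1 → (1,1,-1)
replace slot 2: 2·(1+(-1)) − 1 = -1 → (1,-1,-1)

1,-1,-1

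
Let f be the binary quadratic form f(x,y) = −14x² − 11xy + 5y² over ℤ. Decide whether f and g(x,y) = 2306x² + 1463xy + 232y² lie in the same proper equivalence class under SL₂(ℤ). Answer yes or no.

D₁ = 401, D₂ = 401
river cycle of f (length 6): (5, 11, -14), (-14, 17, 2), (2, 19, -5), (-5, 11, 14), (14, 17, -2), (-2, 19, 5)
river cycle of g (length 6): (5, 11, -14), (-14, 17, 2), (2, 19, -5), (-5, 11, 14), (14, 17, -2), (-2, 19, 5)
cycles coincide ⇒ equivalent

yes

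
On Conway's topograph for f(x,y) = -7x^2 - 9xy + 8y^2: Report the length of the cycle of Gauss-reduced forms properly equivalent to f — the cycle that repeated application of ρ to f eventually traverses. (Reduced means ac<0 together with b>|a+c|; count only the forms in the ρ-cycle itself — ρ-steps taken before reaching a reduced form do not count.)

D = 305, ⌊√D⌋ = 17
descent: ρ → (8,9,-7)  [lands on river]
river: ρ → (-7,5,10)
river: ρ → (10,15,-2)
river: ρ → (-2,17,2)
river: ρ → (2,15,-10)
river: ρ → (-10,5,7)
river: ρ → (7,9,-8)
river: ρ → (-8,7,8)
ρ-cycle length = 8 (tail of 1 descent step not counted)

8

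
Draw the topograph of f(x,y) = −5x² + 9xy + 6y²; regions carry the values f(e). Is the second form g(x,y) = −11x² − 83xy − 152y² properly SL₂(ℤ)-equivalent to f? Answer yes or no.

D₁ = 201, D₂ = 201
river cycle of f (length 14): (6, 3, -8), (-8, 13, 1), (1, 13, -8), (-8, 3, 6), (6, 9, -5), (-5, 11, 4), (4, 13, -2), (-2, 11, 10), (10, 9, -3), (-3, 9, 10), … (4 more)
river cycle of g (length 14): (4, 11, -5), (-5, 9, 6), (6, 3, -8), (-8, 13, 1), (1, 13, -8), (-8, 3, 6), (6, 9, -5), (-5, 11, 4), (4, 13, -2), (-2, 11, 10), … (4 more)
cycles coincide ⇒ equivalent

yes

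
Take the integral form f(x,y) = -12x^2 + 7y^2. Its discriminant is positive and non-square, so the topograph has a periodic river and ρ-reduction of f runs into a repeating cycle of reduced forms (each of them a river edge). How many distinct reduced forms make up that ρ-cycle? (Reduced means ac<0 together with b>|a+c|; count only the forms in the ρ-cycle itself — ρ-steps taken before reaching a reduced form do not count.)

D = 336, ⌊√D⌋ = 18
descent: ρ → (7,14,-5)  [lands on river]
river: ρ → (-5,16,4)
river: ρ → (4,16,-5)
river: ρ → (-5,14,7)
ρ-cycle length = 4 (tail of 1 descent step not counted)

4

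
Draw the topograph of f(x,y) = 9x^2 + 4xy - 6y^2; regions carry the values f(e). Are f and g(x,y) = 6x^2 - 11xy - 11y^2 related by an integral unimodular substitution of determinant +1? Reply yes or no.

D₁ = 232, D₂ = 385
discriminants differ ⇒ not SL₂(ℤ)-equivalent

no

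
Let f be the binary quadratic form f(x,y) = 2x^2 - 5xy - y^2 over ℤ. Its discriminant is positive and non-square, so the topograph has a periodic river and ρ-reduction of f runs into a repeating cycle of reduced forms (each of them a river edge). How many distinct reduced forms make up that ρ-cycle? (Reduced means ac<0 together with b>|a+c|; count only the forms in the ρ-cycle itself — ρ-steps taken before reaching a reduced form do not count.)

D = 33, ⌊√D⌋ = 5
descent: ρ → (-1,5,2)  [lands on river]
river: ρ → (2,3,-3)
river: ρ → (-3,3,2)
river: ρ → (2,5,-1)
ρ-cycle length = 4 (tail of 1 descent step not counted)

4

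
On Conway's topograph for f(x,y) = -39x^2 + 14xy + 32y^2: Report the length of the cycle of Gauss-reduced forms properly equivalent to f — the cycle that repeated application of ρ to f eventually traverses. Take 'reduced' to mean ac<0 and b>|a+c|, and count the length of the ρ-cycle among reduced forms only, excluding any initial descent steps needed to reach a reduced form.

D = 5188, ⌊√D⌋ = 72
river: ρ → (32,50,-21)
river: ρ → (-21,34,48)
river: ρ → (48,62,-7)
river: ρ → (-7,64,39)
river: ρ → (39,14,-32)
river: ρ → (-32,50,21)
river: ρ → (21,34,-48)
river: ρ → (-48,62,7)
river: ρ → (7,64,-39)
river: ρ → (-39,14,32)
ρ-cycle length = 10 (tail of 0 descent steps not counted)

10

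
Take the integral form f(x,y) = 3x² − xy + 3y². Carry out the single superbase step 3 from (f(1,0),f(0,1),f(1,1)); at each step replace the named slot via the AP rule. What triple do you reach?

start (3,3,5) = (f(1,0),f(0,1),f(1,1))
replace slot 3: 2·(3+3) − 5 = 7 → (3,3,7)

3,3,7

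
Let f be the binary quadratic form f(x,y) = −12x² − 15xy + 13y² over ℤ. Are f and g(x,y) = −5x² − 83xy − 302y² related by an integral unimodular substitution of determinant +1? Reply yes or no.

D₁ = 849, D₂ = 849
river cycle of f (length 34): (13, 15, -12), (-12, 9, 16), (16, 23, -5), (-5, 27, 6), (6, 21, -17), (-17, 13, 10), (10, 27, -3), (-3, 27, 10), (10, 13, -17), (-17, 21, 6), … (24 more)
river cycle of g (length 34): (-5, 27, 6), (6, 21, -17), (-17, 13, 10), (10, 27, -3), (-3, 27, 10), (10, 13, -17), (-17, 21, 6), (6, 27, -5), (-5, 23, 16), (16, 9, -12), … (24 more)
cycles coincide ⇒ equivalent

yes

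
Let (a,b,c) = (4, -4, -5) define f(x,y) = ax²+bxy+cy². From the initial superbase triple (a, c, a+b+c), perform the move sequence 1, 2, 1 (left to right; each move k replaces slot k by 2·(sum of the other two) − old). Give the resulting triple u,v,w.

start (4,-5,-5) = (f(1,0),f(0,1),f(1,1))
replace slot 1: 2·((-5)+(-5)) − 4 = -24 → (-24,-5,-5)
replace slot 2: 2·((-24)+(-5)) − (-5) = -53 → (-24,-53,-5)
replace slot 1: 2·((-53)+(-5)) − (-24) = -92 → (-92,-53,-5)

-92,-53,-5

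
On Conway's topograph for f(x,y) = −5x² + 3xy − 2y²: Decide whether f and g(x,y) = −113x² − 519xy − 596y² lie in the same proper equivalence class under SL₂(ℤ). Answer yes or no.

D₁ = -31, D₂ = -31
f is negative-definite; reduce −f:
−f: flip: (5,-3,2)→(2,3,5)
−f: translate: b→-1 (≡3 mod 4), so (2,3,5)→(2,-1,4)
−f: reduced (well bottom): (2,-1,4) with a≤c, −a<b≤a
flip sign back: reduced form of f is (-2,1,-4)
g is negative-definite; reduce −g:
−g: translate: b→67 (≡519 mod 226), so (113,519,596)→(113,67,10)
−g: flip: (113,67,10)→(10,-67,113)
−g: translate: b→-7 (≡-67 mod 20), so (10,-67,113)→(10,-7,2)
−g: flip: (10,-7,2)→(2,7,10)
−g: translate: b→-1 (≡7 mod 4), so (2,7,10)→(2,-1,4)
−g: reduced (well bottom): (2,-1,4) with a≤c, −a<b≤a
flip sign back: reduced form of g is (-2,1,-4)
reduced forms (-2, 1, -4) vs (-2, 1, -4) ⇒ equivalent

yes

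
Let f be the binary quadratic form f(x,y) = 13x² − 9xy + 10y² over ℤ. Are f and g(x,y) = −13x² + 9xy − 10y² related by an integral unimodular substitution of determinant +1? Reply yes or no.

D₁ = -439, D₂ = -439
f: flip: (13,-9,10)→(10,9,13)
f: reduced (well bottom): (10,9,13) with a≤c, −a<b≤a
g is negative-definite; reduce −g:
−g: flip: (13,-9,10)→(10,9,13)
−g: reduced (well bottom): (10,9,13) with a≤c, −a<b≤a
flip sign back: reduced form of g is (-10,-9,-13)
reduced forms (10, 9, 13) vs (-10, -9, -13) ⇒ inequivalent

no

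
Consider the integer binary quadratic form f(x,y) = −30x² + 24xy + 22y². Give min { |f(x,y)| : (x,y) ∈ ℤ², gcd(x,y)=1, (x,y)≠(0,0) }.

river: ρ → (22,20,-32)
river: ρ → (-32,44,10)
river: ρ → (10,56,-2)
river: ρ → (-2,56,10)
river: ρ → (10,44,-32)
river: ρ → (-32,20,22)
river: ρ → (22,24,-30)
river: ρ → (-30,36,16)
river: ρ → (16,28,-38)
river: ρ → (-38,48,6)
river: ρ → (6,48,-38)
river: ρ → (-38,28,16)
river: ρ → (16,36,-30)
river: ρ → (-30,24,22)
closes: descent 0, river 14
min |a| on river = 2

2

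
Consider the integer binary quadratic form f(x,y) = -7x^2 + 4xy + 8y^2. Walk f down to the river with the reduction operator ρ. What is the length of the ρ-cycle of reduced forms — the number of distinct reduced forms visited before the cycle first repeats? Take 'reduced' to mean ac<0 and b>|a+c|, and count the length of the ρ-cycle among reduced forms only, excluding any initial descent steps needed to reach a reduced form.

D = 240, ⌊√D⌋ = 15
river: ρ → (8,12,-3)
river: ρ → (-3,12,8)
river: ρ → (8,4,-7)
river: ρ → (-7,10,5)
river: ρ → (5,10,-7)
river: ρ → (-7,4,8)
ρ-cycle length = 6 (tail of 0 descent steps not counted)

6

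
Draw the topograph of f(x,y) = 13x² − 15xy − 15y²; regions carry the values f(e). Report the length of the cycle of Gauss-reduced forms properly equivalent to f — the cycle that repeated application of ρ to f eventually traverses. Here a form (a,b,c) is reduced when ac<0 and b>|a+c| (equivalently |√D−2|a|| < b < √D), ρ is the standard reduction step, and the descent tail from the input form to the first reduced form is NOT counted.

D = 1005, ⌊√D⌋ = 31
descent: ρ → (-15,15,13)  [lands on river]
river: ρ → (13,11,-17)
river: ρ → (-17,23,7)
river: ρ → (7,19,-23)
river: ρ → (-23,27,3)
river: ρ → (3,27,-23)
river: ρ → (-23,19,7)
river: ρ → (7,23,-17)
river: ρ → (-17,11,13)
river: ρ → (13,15,-15)
ρ-cycle length = 10 (tail of 1 descent step not counted)

10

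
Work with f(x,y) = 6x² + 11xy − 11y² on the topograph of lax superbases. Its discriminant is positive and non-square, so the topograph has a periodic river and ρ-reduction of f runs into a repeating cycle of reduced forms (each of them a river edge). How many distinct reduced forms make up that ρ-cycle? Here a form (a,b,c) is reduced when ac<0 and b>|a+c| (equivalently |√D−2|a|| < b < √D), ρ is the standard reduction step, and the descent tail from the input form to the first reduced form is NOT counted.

D = 385, ⌊√D⌋ = 19
river: ρ → (-11,11,6)
river: ρ → (6,13,-9)
river: ρ → (-9,5,10)
river: ρ → (10,15,-4)
river: ρ → (-4,17,6)
river: ρ → (6,19,-1)
river: ρ → (-1,19,6)
river: ρ → (6,17,-4)
river: ρ → (-4,15,10)
river: ρ → (10,5,-9)
river: ρ → (-9,13,6)
river: ρ → (6,11,-11)
ρ-cycle length = 12 (tail of 0 descent steps not counted)

12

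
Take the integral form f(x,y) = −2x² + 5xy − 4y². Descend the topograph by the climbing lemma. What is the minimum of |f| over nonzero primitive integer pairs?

translate: b→-1 (≡-5 mod 4), so (2,-5,4)→(2,-1,1)
flip: (2,-1,1)→(1,1,2)
reduced (well bottom): (1,1,2) with a≤c, −a<b≤a
well minimum |f| = |-1| = 1 (negative-definite)

1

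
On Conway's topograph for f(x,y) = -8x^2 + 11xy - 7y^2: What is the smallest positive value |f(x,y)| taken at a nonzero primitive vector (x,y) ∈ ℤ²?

translate: b→5 (≡-11 mod 16), so (8,-11,7)→(8,5,4)
flip: (8,5,4)→(4,-5,8)
translate: b→3 (≡-5 mod 8), so (4,-5,8)→(4,3,7)
reduced (well bottom): (4,3,7) with a≤c, −a<b≤a
well minimum |f| = |-4| = 4 (negative-definite)

4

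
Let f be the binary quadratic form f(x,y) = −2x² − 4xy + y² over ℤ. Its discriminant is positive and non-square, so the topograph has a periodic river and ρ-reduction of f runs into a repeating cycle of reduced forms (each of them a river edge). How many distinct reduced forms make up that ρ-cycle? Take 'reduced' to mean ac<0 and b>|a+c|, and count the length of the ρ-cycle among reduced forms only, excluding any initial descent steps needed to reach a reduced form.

D = 24, ⌊√D⌋ = 4
descent: ρ → (1,4,-2)  [lands on river]
river: ρ → (-2,4,1)
ρ-cycle length = 2 (tail of 1 descent step not counted)

2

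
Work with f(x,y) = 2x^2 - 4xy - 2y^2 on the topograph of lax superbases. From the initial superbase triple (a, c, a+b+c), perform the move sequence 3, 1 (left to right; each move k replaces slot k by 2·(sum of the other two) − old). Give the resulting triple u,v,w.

start (2,-2,-4) = (f(1,0),f(0,1),f(1,1))
replace slot 3: 2·(2+(-2)) − (-4) = 4 → (2,-2,4)
replace slot 1: 2·((-2)+4) − 2 = 2 → (2,-2,4)

2,-2,4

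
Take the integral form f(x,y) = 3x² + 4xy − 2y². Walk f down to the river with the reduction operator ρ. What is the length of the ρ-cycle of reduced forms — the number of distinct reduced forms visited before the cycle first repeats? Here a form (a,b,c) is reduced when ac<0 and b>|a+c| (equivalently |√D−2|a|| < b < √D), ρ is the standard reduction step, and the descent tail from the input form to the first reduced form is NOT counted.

D = 40, ⌊√D⌋ = 6
river: ρ → (-2,4,3)
river: ρ → (3,2,-3)
river: ρ → (-3,4,2)
river: ρ → (2,4,-3)
river: ρ → (-3,2,3)
river: ρ → (3,4,-2)
ρ-cycle length = 6 (tail of 0 descent steps not counted)

6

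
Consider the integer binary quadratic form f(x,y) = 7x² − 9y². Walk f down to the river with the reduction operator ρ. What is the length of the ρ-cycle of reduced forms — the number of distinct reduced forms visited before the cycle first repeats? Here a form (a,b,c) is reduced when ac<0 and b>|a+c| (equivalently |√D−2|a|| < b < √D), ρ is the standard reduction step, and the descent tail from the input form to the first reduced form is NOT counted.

D = 252, ⌊√D⌋ = 15
descent: ρ → (-9,0,7)
descent: ρ → (7,14,-2)  [lands on river]
river: ρ → (-2,14,7)
ρ-cycle length = 2 (tail of 2 descent steps not counted)

2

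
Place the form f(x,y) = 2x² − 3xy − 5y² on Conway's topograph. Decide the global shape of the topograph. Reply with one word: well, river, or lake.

D = b²−4ac = (-3)² − 4·2·(-5) = 49
D = 7² is a perfect square ⇒ form factors over ℤ ⇒ lakes

lake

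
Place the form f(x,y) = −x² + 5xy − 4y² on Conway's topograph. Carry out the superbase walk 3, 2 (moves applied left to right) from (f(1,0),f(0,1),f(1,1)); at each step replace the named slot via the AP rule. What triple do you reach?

start (-1,-4,0) = (f(1,0),f(0,1),f(1,1))
replace slot 3: 2·((-1)+(-4)) − 0 = -10 → (-1,-4,-10)
replace slot 2: 2·((-1)+(-10)) − (-4) = -18 → (-1,-18,-10)

-1,-18,-10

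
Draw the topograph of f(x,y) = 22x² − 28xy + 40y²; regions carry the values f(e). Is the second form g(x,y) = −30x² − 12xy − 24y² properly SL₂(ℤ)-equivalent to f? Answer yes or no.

D₁ = -2736, D₂ = -2736
f: translate: b→16 (≡-28 mod 44), so (22,-28,40)→(22,16,34)
f: reduced (well bottom): (22,16,34) with a≤c, −a<b≤a
g is negative-definite; reduce −g:
−g: flip: (30,12,24)→(24,-12,30)
−g: reduced (well bottom): (24,-12,30) with a≤c, −a<b≤a
flip sign back: reduced form of g is (-24,12,-30)
reduced forms (22, 16, 34) vs (-24, 12, -30) ⇒ inequivalent

no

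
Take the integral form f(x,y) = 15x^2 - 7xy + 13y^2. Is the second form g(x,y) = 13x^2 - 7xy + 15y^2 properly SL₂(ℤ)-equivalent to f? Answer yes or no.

D₁ = -731, D₂ = -731
f: flip: (15,-7,13)→(13,7,15)
f: reduced (well bottom): (13,7,15) with a≤c, −a<b≤a
g: reduced (well bottom): (13,-7,15) with a≤c, −a<b≤a
reduced forms (13, 7, 15) vs (13, -7, 15) ⇒ inequivalent

no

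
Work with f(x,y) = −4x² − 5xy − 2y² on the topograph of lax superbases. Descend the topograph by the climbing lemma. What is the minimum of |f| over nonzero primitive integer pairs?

translate: b→-3 (≡5 mod 8), so (4,5,2)→(4,-3,1)
flip: (4,-3,1)→(1,3,4)
translate: b→1 (≡3 mod 2), so (1,3,4)→(1,1,2)
reduced (well bottom): (1,1,2) with a≤c, −a<b≤a
well minimum |f| = |-1| = 1 (negative-definite)

1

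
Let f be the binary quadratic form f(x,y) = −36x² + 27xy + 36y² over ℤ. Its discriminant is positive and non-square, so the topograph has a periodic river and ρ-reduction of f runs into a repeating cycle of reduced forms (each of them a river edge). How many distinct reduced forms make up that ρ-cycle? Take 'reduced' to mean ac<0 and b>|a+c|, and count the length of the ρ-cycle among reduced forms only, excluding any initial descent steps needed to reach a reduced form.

D = 5913, ⌊√D⌋ = 76
river: ρ → (36,45,-27)
river: ρ → (-27,63,18)
river: ρ → (18,45,-54)
river: ρ → (-54,63,9)
river: ρ → (9,63,-54)
river: ρ → (-54,45,18)
river: ρ → (18,63,-27)
river: ρ → (-27,45,36)
river: ρ → (36,27,-36)
river: ρ → (-36,45,27)
river: ρ → (27,63,-18)
river: ρ → (-18,45,54)
river: ρ → (54,63,-9)
river: ρ → (-9,63,54)
river: ρ → (54,45,-18)
river: ρ → (-18,63,27)
river: ρ → (27,45,-36)
river: ρ → (-36,27,36)
ρ-cycle length = 18 (tail of 0 descent steps not counted)

18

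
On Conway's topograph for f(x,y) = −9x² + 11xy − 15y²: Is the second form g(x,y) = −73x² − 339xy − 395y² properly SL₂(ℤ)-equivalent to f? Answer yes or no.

D₁ = -419, D₂ = -419
f is negative-definite; reduce −f:
−f: translate: b→7 (≡-11 mod 18), so (9,-11,15)→(9,7,13)
−f: reduced (well bottom): (9,7,13) with a≤c, −a<b≤a
flip sign back: reduced form of f is (-9,-7,-13)
g is negative-definite; reduce −g:
−g: translate: b→47 (≡339 mod 146), so (73,339,395)→(73,47,9)
−g: flip: (73,47,9)→(9,-47,73)
−g: translate: b→7 (≡-47 mod 18), so (9,-47,73)→(9,7,13)
−g: reduced (well bottom): (9,7,13) with a≤c, −a<b≤a
flip sign back: reduced form of g is (-9,-7,-13)
reduced forms (-9, -7, -13) vs (-9, -7, -13) ⇒ equivalent

yes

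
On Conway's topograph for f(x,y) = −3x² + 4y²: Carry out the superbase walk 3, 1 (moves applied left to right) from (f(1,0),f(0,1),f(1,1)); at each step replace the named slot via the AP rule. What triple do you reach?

start (-3,4,1) = (f(1,0),f(0,1),f(1,1))
replace slot 3: 2·((-3)+4) − 1 = 1 → (-3,4,1)
replace slot 1: 2·(4+1) − (-3) = 13 → (13,4,1)

13,4,1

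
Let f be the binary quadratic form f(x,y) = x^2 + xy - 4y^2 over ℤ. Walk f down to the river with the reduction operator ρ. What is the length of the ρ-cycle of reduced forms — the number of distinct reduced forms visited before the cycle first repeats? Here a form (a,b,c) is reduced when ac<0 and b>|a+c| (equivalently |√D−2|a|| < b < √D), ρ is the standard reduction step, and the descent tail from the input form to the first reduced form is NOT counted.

D = 17, ⌊√D⌋ = 4
descent: ρ → (-4,-1,1)
descent: ρ → (1,3,-2)  [lands on river]
river: ρ → (-2,1,2)
river: ρ → (2,3,-1)
river: ρ → (-1,3,2)
river: ρ → (2,1,-2)
river: ρ → (-2,3,1)
ρ-cycle length = 6 (tail of 2 descent steps not counted)

6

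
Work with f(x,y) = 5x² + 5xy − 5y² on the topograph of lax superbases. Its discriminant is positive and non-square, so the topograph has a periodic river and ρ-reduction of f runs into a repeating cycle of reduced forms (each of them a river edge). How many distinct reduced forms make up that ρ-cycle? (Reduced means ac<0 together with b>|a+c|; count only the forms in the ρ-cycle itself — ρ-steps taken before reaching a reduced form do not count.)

D = 125, ⌊√D⌋ = 11
river: ρ → (-5,5,5)
river: ρ → (5,5,-5)
ρ-cycle length = 2 (tail of 0 descent steps not counted)

2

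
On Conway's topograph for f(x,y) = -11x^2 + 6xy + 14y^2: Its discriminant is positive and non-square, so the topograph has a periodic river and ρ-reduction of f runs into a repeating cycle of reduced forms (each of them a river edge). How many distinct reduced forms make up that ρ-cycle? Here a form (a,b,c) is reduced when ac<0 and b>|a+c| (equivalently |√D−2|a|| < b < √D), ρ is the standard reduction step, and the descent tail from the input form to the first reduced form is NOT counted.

D = 652, ⌊√D⌋ = 25
river: ρ → (14,22,-3)
river: ρ → (-3,20,21)
river: ρ → (21,22,-2)
river: ρ → (-2,22,21)
river: ρ → (21,20,-3)
river: ρ → (-3,22,14)
river: ρ → (14,6,-11)
river: ρ → (-11,16,9)
river: ρ → (9,20,-7)
river: ρ → (-7,22,6)
river: ρ → (6,14,-19)
river: ρ → (-19,24,1)
river: ρ → (1,24,-19)
river: ρ → (-19,14,6)
river: ρ → (6,22,-7)
river: ρ → (-7,20,9)
river: ρ → (9,16,-11)
river: ρ → (-11,6,14)
ρ-cycle length = 18 (tail of 0 descent steps not counted)

18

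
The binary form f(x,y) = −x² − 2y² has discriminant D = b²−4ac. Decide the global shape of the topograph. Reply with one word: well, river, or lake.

D = b²−4ac = 0² − 4·(-1)·(-2) = -8
D < 0 ⇒ definite ⇒ every region one sign ⇒ single well

well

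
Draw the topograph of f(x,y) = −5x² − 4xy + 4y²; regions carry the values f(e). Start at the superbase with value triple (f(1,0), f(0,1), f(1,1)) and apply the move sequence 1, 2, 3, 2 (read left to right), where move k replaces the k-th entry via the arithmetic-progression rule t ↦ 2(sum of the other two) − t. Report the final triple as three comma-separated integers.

start (-5,4,-5) = (f(1,0),f(0,1),f(1,1))
replace slot 1: 2·(4+(-5)) − (-5) = 3 → (3,4,-5)
replace slot 2: 2·(3+(-5)) − 4 = -8 → (3,-8,-5)
replace slot 3: 2·(3+(-8)) − (-5) = -5 → (3,-8,-5)
replace slot 2: 2·(3+(-5)) − (-8) = 4 → (3,4,-5)

3,4,-5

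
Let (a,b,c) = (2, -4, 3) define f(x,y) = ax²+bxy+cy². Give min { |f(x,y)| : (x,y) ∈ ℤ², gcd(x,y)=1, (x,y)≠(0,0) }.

translate: b→0 (≡-4 mod 4), so (2,-4,3)→(2,0,1)
flip: (2,0,1)→(1,0,2)
reduced (well bottom): (1,0,2) with a≤c, −a<b≤a
well minimum = a = 1

1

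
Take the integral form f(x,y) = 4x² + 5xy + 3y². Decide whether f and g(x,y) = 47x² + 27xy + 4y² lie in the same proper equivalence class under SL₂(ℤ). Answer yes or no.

D₁ = -23, D₂ = -23
f: translate: b→-3 (≡5 mod 8), so (4,5,3)→(4,-3,2)
f: flip: (4,-3,2)→(2,3,4)
f: translate: b→-1 (≡3 mod 4), so (2,3,4)→(2,-1,3)
f: reduced (well bottom): (2,-1,3) with a≤c, −a<b≤a
g: flip: (47,27,4)→(4,-27,47)
g: translate: b→-3 (≡-27 mod 8), so (4,-27,47)→(4,-3,2)
g: flip: (4,-3,2)→(2,3,4)
g: translate: b→-1 (≡3 mod 4), so (2,3,4)→(2,-1,3)
g: reduced (well bottom): (2,-1,3) with a≤c, −a<b≤a
reduced forms (2, -1, 3) vs (2, -1, 3) ⇒ equivalent

yes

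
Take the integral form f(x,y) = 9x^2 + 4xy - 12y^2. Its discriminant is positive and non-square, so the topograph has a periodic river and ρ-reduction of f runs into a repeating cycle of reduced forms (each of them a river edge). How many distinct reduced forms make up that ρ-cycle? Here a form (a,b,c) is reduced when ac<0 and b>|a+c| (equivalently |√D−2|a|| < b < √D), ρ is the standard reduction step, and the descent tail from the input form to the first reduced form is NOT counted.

D = 448, ⌊√D⌋ = 21
river: ρ → (-12,20,1)
river: ρ → (1,20,-12)
river: ρ → (-12,4,9)
river: ρ → (9,14,-7)
river: ρ → (-7,14,9)
river: ρ → (9,4,-12)
ρ-cycle length = 6 (tail of 0 descent steps not counted)

6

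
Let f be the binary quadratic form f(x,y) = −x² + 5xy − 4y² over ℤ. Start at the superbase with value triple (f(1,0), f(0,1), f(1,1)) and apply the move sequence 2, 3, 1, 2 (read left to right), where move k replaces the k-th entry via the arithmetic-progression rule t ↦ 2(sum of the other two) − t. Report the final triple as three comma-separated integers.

start (-1,-4,0) = (f(1,0),f(0,1),f(1,1))
replace slot 2: 2·((-1)+0) − (-4) = 2 → (-1,2,0)
replace slot 3: 2·((-1)+2) − 0 = 2 → (-1,2,2)
replace slot 1: 2·(2+2) − (-1) = 9 → (9,2,2)
replace slot 2: 2·(9+2) − 2 = 20 → (9,20,2)

9,20,2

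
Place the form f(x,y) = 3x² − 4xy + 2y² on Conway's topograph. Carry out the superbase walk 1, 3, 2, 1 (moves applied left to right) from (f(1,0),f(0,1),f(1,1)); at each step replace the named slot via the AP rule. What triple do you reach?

start (3,2,1) = (f(1,0),f(0,1),f(1,1))
replace slot 1: 2·(2+1) − 3 = 3 → (3,2,1)
replace slot 3: 2·(3+2) − 1 = 9 → (3,2,9)
replace slot 2: 2·(3+9) − 2 = 22 → (3,22,9)
replace slot 1: 2·(22+9) − 3 = 59 → (59,22,9)

59,22,9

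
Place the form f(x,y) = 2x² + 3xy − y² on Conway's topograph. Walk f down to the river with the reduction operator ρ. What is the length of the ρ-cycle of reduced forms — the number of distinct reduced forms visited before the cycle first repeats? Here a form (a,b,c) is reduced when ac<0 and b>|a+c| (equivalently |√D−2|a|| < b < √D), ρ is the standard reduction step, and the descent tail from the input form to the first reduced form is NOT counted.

D = 17, ⌊√D⌋ = 4
river: ρ → (-1,3,2)
river: ρ → (2,1,-2)
river: ρ → (-2,3,1)
river: ρ → (1,3,-2)
river: ρ → (-2,1,2)
river: ρ → (2,3,-1)
ρ-cycle length = 6 (tail of 0 descent steps not counted)

6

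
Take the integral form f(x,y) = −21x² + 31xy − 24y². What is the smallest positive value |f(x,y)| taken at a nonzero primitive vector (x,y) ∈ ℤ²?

translate: b→11 (≡-31 mod 42), so (21,-31,24)→(21,11,14)
flip: (21,11,14)→(14,-11,21)
reduced (well bottom): (14,-11,21) with a≤c, −a<b≤a
well minimum |f| = |-14| = 14 (negative-definite)

14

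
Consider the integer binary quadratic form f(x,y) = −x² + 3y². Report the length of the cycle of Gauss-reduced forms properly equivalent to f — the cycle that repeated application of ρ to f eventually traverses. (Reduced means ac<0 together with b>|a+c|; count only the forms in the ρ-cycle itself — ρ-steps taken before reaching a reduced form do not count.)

D = 12, ⌊√D⌋ = 3
descent: ρ → (3,0,-1)
descent: ρ → (-1,2,2)  [lands on river]
river: ρ → (2,2,-1)
ρ-cycle length = 2 (tail of 2 descent steps not counted)

2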